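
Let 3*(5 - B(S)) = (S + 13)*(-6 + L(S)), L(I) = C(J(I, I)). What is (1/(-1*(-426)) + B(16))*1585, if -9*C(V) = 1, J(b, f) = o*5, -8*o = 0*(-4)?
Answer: 389385365/3834 ≈ 1.0156e+5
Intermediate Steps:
o = 0 (o = -0*(-4) = -1/8*0 = 0)
J(b, f) = 0 (J(b, f) = 0*5 = 0)
C(V) = -1/9 (C(V) = -1/9*1 = -1/9)
L(I) = -1/9
B(S) = 850/27 + 55*S/27 (B(S) = 5 - (S + 13)*(-6 - 1/9)/3 = 5 - (13 + S)*(-55)/(3*9) = 5 - (-715/9 - 55*S/9)/3 = 5 + (715/27 + 55*S/27) = 850/27 + 55*S/27)
(1/(-1*(-426)) + B(16))*1585 = (1/(-1*(-426)) + (850/27 + (55/27)*16))*1585 = (1/426 + (850/27 + 880/27))*1585 = (1/426 + 1730/27)*1585 = (245669/3834)*1585 = 389385365/3834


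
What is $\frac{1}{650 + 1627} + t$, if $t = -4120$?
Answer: $- \frac{9381239}{2277} \approx -4120.0$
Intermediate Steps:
$\frac{1}{650 + 1627} + t = \frac{1}{650 + 1627} - 4120 = \frac{1}{2277} - 4120 = - \frac{9381239}{2277}$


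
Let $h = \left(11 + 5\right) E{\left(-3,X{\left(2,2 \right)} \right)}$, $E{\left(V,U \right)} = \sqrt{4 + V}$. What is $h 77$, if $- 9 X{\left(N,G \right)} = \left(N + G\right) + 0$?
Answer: $1232$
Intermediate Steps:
$X{\left(N,G \right)} = - \frac{G}{9} - \frac{N}{9}$ ($X{\left(N,G \right)} = - \frac{\left(N + G\right) + 0}{9} = - \frac{\left(G + N\right) + 0}{9} = - \frac{G + N}{9} = - \frac{G}{9} - \frac{N}{9}$)
$h = 16$ ($h = \left(11 + 5\right) \sqrt{4 - 3} = 16 \sqrt{1} = 16 \cdot 1 = 16$)
$h 77 = 16 \cdot 77 = 1232$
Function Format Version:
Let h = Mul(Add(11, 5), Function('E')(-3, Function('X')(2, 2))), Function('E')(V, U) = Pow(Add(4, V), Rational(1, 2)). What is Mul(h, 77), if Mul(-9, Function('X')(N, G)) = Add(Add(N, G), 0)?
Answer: 1232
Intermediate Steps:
Function('X')(N, G) = Add(Mul(Rational(-1, 9), G), Mul(Rational(-1, 9), N)) (Function('X')(N, G) = Mul(Rational(-1, 9), Add(Add(N, G), 0)) = Mul(Rational(-1, 9), Add(Add(G, N), 0)) = Mul(Rational(-1, 9), Add(G, N)) = Add(Mul(Rational(-1, 9), G), Mul(Rational(-1, 9), N)))
h = 16 (h = Mul(Add(11, 5), Pow(Add(4, -3), Rational(1, 2))) = Mul(16, Pow(1, Rational(1, 2))) = Mul(16, 1) = 16)
Mul(h, 77) = Mul(16, 77) = 1232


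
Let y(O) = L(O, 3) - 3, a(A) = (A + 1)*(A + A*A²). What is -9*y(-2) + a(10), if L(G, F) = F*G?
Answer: 11191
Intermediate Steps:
a(A) = (1 + A)*(A + A³)
y(O) = -3 + 3*O (y(O) = 3*O - 3 = -3 + 3*O)
-9*y(-2) + a(10) = -9*(-3 + 3*(-2)) + 10*(1 + 10 + 10² + 10³) = -9*(-3 - 6) + 10*(1 + 10 + 100 + 1000) = -9*(-9) + 10*1111 = 81 + 11110 = 11191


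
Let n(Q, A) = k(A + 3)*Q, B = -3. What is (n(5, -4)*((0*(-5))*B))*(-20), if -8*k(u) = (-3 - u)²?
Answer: 0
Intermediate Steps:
k(u) = -(-3 - u)²/8
n(Q, A) = -Q*(6 + A)²/8 (n(Q, A) = (-(3 + (A + 3))²/8)*Q = (-(3 + (3 + A))²/8)*Q = (-(6 + A)²/8)*Q = -Q*(6 + A)²/8)
(n(5, -4)*((0*(-5))*B))*(-20) = ((-⅛*5*(6 - 4)²)*((0*(-5))*(-3)))*(-20) = ((-⅛*5*2²)*(0*(-3)))*(-20) = (-⅛*5*4*0)*(-20) = -5/2*0*(-20) = 0*(-20) = 0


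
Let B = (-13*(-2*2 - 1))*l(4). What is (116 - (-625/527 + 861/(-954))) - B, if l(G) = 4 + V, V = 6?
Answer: -89140925/167586 ≈ -531.91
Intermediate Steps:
l(G) = 10 (l(G) = 4 + 6 = 10)
B = 650 (B = -13*(-2*2 - 1)*10 = -13*(-4 - 1)*10 = -13*(-5)*10 = 65*10 = 650)
(116 - (-625/527 + 861/(-954))) - B = (116 - (-625/527 + 861/(-954))) - 1*650 = (116 - (-625*1/527 + 861*(-1/954))) - 650 = (116 - (-625/527 - 287/318)) - 650 = (116 - 1*(-349999/167586)) - 650 = (116 + 349999/167586) - 650 = 19789975/167586 - 650 = -89140925/167586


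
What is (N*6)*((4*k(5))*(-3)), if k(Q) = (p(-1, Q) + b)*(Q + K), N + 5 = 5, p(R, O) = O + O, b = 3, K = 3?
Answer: 0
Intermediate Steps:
p(R, O) = 2*O
N = 0 (N = -5 + 5 = 0)
k(Q) = (3 + Q)*(3 + 2*Q) (k(Q) = (2*Q + 3)*(Q + 3) = (3 + 2*Q)*(3 + Q) = (3 + Q)*(3 + 2*Q))
(N*6)*((4*k(5))*(-3)) = (0*6)*((4*(9 + 2*5² + 9*5))*(-3)) = 0*((4*(9 + 2*25 + 45))*(-3)) = 0*((4*(9 + 50 + 45))*(-3)) = 0*((4*104)*(-3)) = 0*(416*(-3)) = 0*(-1248) = 0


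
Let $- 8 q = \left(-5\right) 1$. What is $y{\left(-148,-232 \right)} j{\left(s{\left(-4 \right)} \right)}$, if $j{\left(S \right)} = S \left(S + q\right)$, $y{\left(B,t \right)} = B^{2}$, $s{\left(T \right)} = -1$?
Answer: $8214$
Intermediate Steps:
$q = \frac{5}{8}$ ($q = - \frac{\left(-5\right) 1}{8} = \left(- \frac{1}{8}\right) \left(-5\right) = \frac{5}{8} \approx 0.625$)
$j{\left(S \right)} = S \left(\frac{5}{8} + S\right)$ ($j{\left(S \right)} = S \left(S + \frac{5}{8}\right) = S \left(\frac{5}{8} + S\right)$)
$y{\left(-148,-232 \right)} j{\left(s{\left(-4 \right)} \right)} = \left(-148\right)^{2} \cdot \frac{1}{8} \left(-1\right) \left(5 + 8 \left(-1\right)\right) = 21904 \cdot \frac{1}{8} \left(-1\right) \left(5 - 8\right) = 21904 \cdot \frac{1}{8} \left(-1\right) \left(-3\right) = 21904 \cdot \frac{3}{8} = 8214$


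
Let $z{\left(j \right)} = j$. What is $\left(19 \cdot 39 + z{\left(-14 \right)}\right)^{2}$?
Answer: $528529$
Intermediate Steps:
$\left(19 \cdot 39 + z{\left(-14 \right)}\right)^{2} = \left(19 \cdot 39 - 14\right)^{2} = \left(741 - 14\right)^{2} = 727^{2} = 528529$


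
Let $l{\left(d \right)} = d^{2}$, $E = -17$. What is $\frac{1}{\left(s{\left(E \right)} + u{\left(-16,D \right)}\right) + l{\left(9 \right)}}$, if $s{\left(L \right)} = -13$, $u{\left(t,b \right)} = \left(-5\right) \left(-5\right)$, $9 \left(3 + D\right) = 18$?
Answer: $\frac{1}{93} \approx 0.010753$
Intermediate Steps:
$D = -1$ ($D = -3 + \frac{1}{9} \cdot 18 = -3 + 2 = -1$)
$u{\left(t,b \right)} = 25$
$\frac{1}{\left(s{\left(E \right)} + u{\left(-16,D \right)}\right) + l{\left(9 \right)}} = \frac{1}{\left(-13 + 25\right) + 9^{2}} = \frac{1}{12 + 81} = \frac{1}{93}$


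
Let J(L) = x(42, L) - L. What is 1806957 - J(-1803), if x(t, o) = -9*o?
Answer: 1788927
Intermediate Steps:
J(L) = -10*L (J(L) = -9*L - L = -10*L)
1806957 - J(-1803) = 1806957 - (-10)*(-1803) = 1806957 - 1*18030 = 1806957 - 18030 = 1788927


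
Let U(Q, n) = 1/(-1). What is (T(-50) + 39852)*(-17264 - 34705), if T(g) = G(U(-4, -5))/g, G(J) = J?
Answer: -103553481369/50 ≈ -2.0711e+9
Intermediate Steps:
U(Q, n) = -1
T(g) = -1/g
(T(-50) + 39852)*(-17264 - 34705) = (-1/(-50) + 39852)*(-17264 - 34705) = (-1*(-1/50) + 39852)*(-51969) = (1/50 + 39852)*(-51969) = (1992601/50)*(-51969) = -103553481369/50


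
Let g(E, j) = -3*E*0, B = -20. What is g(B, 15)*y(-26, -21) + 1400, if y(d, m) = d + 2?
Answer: 1400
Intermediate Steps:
y(d, m) = 2 + d
g(E, j) = 0
g(B, 15)*y(-26, -21) + 1400 = 0*(2 - 26) + 1400 = 0*(-24) + 1400 = 0 + 1400 = 1400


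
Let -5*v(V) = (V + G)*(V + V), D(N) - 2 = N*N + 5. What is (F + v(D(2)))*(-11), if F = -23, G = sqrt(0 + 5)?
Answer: 3927/5 + 242*sqrt(5)/5 ≈ 893.63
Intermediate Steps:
G = sqrt(5) ≈ 2.2361
D(N) = 7 + N**2 (D(N) = 2 + (N*N + 5) = 2 + (N**2 + 5) = 2 + (5 + N**2) = 7 + N**2)
v(V) = -2*V*(V + sqrt(5))/5 (v(V) = -(V + sqrt(5))*(V + V)/5 = -(V + sqrt(5))*2*V/5 = -2*V*(V + sqrt(5))/5)
(F + v(D(2)))*(-11) = (-23 - 2*(7 + 2**2)*((7 + 2**2) + sqrt(5))/5)*(-11) = (-23 - 2*(7 + 4)*((7 + 4) + sqrt(5))/5)*(-11) = (-23 - 2/5*11*(11 + sqrt(5)))*(-11) = (-23 + (-242/5 - 22*sqrt(5)/5))*(-11) = (-357/5 - 22*sqrt(5)/5)*(-11) = 3927/5 + 242*sqrt(5)/5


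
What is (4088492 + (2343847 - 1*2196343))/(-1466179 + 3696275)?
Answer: 1058999/557524 ≈ 1.8995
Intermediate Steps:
(4088492 + (2343847 - 1*2196343))/(-1466179 + 3696275) = (4088492 + (2343847 - 2196343))/2230096 = (4088492 + 147504)*(1/2230096) = 4235996*(1/2230096) = 1058999/557524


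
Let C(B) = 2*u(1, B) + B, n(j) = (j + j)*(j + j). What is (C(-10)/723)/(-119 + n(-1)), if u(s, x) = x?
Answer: 2/5543 ≈ 0.00036082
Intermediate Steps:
n(j) = 4*j² (n(j) = (2*j)*(2*j) = 4*j²)
C(B) = 3*B (C(B) = 2*B + B = 3*B)
(C(-10)/723)/(-119 + n(-1)) = ((3*(-10))/723)/(-119 + 4*(-1)²) = (-30*1/723)/(-119 + 4*1) = -10/(241*(-119 + 4)) = -10/241/(-115) = -10/241*(-1/115) = 2/5543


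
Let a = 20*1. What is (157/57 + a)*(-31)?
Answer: -40207/57 ≈ -705.39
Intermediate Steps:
a = 20
(157/57 + a)*(-31) = (157/57 + 20)*(-31) = (1297/57)*(-31) = -40207/57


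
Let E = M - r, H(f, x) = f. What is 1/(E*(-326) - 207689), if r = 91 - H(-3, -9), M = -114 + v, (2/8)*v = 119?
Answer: -1/295057 ≈ -3.3892e-6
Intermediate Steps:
v = 476 (v = 4*119 = 476)
M = 362 (M = -114 + 476 = 362)
r = 94 (r = 91 - 1*(-3) = 91 + 3 = 94)
E = 268 (E = 362 - 1*94 = 362 - 94 = 268)
1/(E*(-326) - 207689) = 1/(268*(-326) - 207689) = 1/(-87368 - 207689) = 1/(-295057) = -1/295057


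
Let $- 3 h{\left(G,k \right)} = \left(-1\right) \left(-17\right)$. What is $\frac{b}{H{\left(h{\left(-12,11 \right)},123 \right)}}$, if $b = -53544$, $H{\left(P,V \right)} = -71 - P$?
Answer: $\frac{40158}{49} \approx 819.55$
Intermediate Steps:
$h{\left(G,k \right)} = - \frac{17}{3}$ ($h{\left(G,k \right)} = - \frac{\left(-1\right) \left(-17\right)}{3} = \left(- \frac{1}{3}\right) 17 = - \frac{17}{3}$)
$\frac{b}{H{\left(h{\left(-12,11 \right)},123 \right)}} = - \frac{53544}{-71 - - \frac{17}{3}} = - \frac{53544}{-71 + \frac{17}{3}} = - \frac{53544}{- \frac{196}{3}} = \left(-53544\right) \left(- \frac{3}{196}\right) = \frac{40158}{49}$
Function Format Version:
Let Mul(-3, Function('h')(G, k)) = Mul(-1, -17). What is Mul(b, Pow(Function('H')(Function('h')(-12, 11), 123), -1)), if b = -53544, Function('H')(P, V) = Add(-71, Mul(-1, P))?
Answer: Rational(40158, 49) ≈ 819.55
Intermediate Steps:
Function('h')(G, k) = Rational(-17, 3) (Function('h')(G, k) = Mul(Rational(-1, 3), Mul(-1, -17)) = Mul(Rational(-1, 3), 17) = Rational(-17, 3))
Mul(b, Pow(Function('H')(Function('h')(-12, 11), 123), -1)) = Mul(-53544, Pow(Add(-71, Mul(-1, Rational(-17, 3))), -1)) = Mul(-53544, Pow(Add(-71, Rational(17, 3)), -1)) = Mul(-53544, Pow(Rational(-196, 3), -1)) = Mul(-53544, Rational(-3, 196)) = Rational(40158, 49)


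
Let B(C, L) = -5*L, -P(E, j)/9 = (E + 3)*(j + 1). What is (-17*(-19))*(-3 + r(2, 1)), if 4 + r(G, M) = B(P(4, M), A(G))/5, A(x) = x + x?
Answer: -3553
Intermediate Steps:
P(E, j) = -9*(1 + j)*(3 + E) (P(E, j) = -9*(E + 3)*(j + 1) = -9*(3 + E)*(1 + j) = -9*(1 + j)*(3 + E))
A(x) = 2*x
r(G, M) = -4 - 2*G (r(G, M) = -4 - 10*G/5 = -4 - 10*G*(⅕) = -4 - 2*G)
(-17*(-19))*(-3 + r(2, 1)) = (-17*(-19))*(-3 + (-4 - 2*2)) = 323*(-3 + (-4 - 4)) = 323*(-3 - 8) = 323*(-11) = -3553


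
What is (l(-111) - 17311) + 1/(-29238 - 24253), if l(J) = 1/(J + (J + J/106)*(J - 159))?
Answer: -1479268475402401/85452514392 ≈ -17311.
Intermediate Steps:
l(J) = 1/(J + 107*J*(-159 + J)/106) (l(J) = 1/(J + (J + J*(1/106))*(-159 + J)) = 1/(J + (J + J/106)*(-159 + J)) = 1/(J + (107*J/106)*(-159 + J)) = 1/(J + 107*J*(-159 + J)/106))
(l(-111) - 17311) + 1/(-29238 - 24253) = (106/(-111*(-16907 + 107*(-111))) - 17311) + 1/(-29238 - 24253) = (106*(-1/111)/(-16907 - 11877) - 17311) + 1/(-53491) = (106*(-1/111)/(-28784) - 17311) - 1/53491 = (106*(-1/111)*(-1/28784) - 17311) - 1/53491 = (53/1597512 - 17311) - 1/53491 = -27654530179/1597512 - 1/53491 = -1479268475402401/85452514392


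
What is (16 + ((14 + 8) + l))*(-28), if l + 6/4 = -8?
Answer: -798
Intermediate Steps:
l = -19/2 (l = -3/2 - 8 = -19/2 ≈ -9.5000)
(16 + ((14 + 8) + l))*(-28) = (16 + ((14 + 8) - 19/2))*(-28) = (16 + (22 - 19/2))*(-28) = (16 + 25/2)*(-28) = (57/2)*(-28) = -798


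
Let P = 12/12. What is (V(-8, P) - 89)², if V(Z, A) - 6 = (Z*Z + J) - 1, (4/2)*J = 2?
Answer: 361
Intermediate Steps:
J = 1 (J = (½)*2 = 1)
P = 1 (P = 12*(1/12) = 1)
V(Z, A) = 6 + Z² (V(Z, A) = 6 + ((Z*Z + 1) - 1) = 6 + ((Z² + 1) - 1) = 6 + ((1 + Z²) - 1) = 6 + Z²)
(V(-8, P) - 89)² = ((6 + (-8)²) - 89)² = ((6 + 64) - 89)² = (70 - 89)² = (-19)² = 361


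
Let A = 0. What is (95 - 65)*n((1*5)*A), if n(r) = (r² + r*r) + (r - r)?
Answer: 0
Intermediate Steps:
n(r) = 2*r² (n(r) = (r² + r²) + 0 = 2*r² + 0 = 2*r²)
(95 - 65)*n((1*5)*A) = (95 - 65)*(2*((1*5)*0)²) = 30*(2*(5*0)²) = 30*(2*0²) = 30*(2*0) = 30*0 = 0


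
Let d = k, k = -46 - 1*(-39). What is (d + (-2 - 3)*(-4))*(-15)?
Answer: -195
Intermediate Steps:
k = -7 (k = -46 + 39 = -7)
d = -7
(d + (-2 - 3)*(-4))*(-15) = (-7 + (-2 - 3)*(-4))*(-15) = (-7 - 5*(-4))*(-15) = (-7 + 20)*(-15) = 13*(-15) = -195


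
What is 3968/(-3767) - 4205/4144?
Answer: -32283627/15610448 ≈ -2.0681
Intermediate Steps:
3968/(-3767) - 4205/4144 = 3968*(-1/3767) - 4205*1/4144 = -3968/3767 - 4205/4144 = -32283627/15610448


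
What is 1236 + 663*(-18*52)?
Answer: -619332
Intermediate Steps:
1236 + 663*(-18*52) = 1236 + 663*(-936) = 1236 - 620568 = -619332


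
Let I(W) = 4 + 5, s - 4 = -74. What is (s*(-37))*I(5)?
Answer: 23310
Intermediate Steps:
s = -70 (s = 4 - 74 = -70)
I(W) = 9
(s*(-37))*I(5) = -70*(-37)*9 = 2590*9 = 23310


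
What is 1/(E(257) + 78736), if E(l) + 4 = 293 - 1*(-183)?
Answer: 1/79208 ≈ 1.2625e-5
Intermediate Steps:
E(l) = 472 (E(l) = -4 + (293 - 1*(-183)) = -4 + (293 + 183) = -4 + 476 = 472)
1/(E(257) + 78736) = 1/(472 + 78736) = 1/79208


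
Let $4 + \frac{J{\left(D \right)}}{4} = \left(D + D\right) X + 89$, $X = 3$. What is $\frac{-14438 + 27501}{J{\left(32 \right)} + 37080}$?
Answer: $\frac{13063}{38188} \approx 0.34207$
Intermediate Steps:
$J{\left(D \right)} = 340 + 24 D$ ($J{\left(D \right)} = -16 + 4 \left(\left(D + D\right) 3 + 89\right) = -16 + 4 \left(2 D 3 + 89\right) = -16 + 4 \left(6 D + 89\right) = -16 + 4 \left(89 + 6 D\right) = -16 + \left(356 + 24 D\right) = 340 + 24 D$)
$\frac{-14438 + 27501}{J{\left(32 \right)} + 37080} = \frac{-14438 + 27501}{\left(340 + 24 \cdot 32\right) + 37080} = \frac{13063}{\left(340 + 768\right) + 37080} = \frac{13063}{1108 + 37080} = \frac{13063}{38188}$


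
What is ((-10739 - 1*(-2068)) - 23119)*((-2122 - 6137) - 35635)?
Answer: 1395390260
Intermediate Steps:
((-10739 - 1*(-2068)) - 23119)*((-2122 - 6137) - 35635) = ((-10739 + 2068) - 23119)*(-8259 - 35635) = (-8671 - 23119)*(-43894) = -31790*(-43894) = 1395390260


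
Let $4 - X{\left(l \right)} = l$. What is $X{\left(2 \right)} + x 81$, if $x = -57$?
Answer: $-4615$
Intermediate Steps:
$X{\left(l \right)} = 4 - l$
$X{\left(2 \right)} + x 81 = \left(4 - 2\right) - 4617 = 2 - 4617 = -4615$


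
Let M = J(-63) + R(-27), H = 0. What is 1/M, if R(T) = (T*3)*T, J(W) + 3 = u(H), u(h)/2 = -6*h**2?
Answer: 1/2184 ≈ 0.00045788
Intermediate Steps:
u(h) = -12*h**2 (u(h) = 2*(-6*h**2) = -12*h**2)
J(W) = -3 (J(W) = -3 - 12*0**2 = -3 - 12*0 = -3 + 0 = -3)
R(T) = 3*T**2 (R(T) = (3*T)*T = 3*T**2)
M = 2184 (M = -3 + 3*(-27)**2 = -3 + 3*729 = -3 + 2187 = 2184)
1/M = 1/2184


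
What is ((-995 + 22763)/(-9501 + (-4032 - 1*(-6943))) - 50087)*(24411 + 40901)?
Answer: -10779585520288/3295 ≈ -3.2715e+9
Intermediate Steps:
((-995 + 22763)/(-9501 + (-4032 - 1*(-6943))) - 50087)*(24411 + 40901) = (21768/(-9501 + (-4032 + 6943)) - 50087)*65312 = (21768/(-9501 + 2911) - 50087)*65312 = (21768/(-6590) - 50087)*65312 = (21768*(-1/6590) - 50087)*65312 = (-10884/3295 - 50087)*65312 = -165047549/3295*65312 = -10779585520288/3295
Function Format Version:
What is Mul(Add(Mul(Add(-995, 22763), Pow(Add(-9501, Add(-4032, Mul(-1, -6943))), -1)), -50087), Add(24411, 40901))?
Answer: Rational(-10779585520288, 3295) ≈ -3.2715e+9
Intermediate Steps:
Mul(Add(Mul(Add(-995, 22763), Pow(Add(-9501, Add(-4032, Mul(-1, -6943))), -1)), -50087), Add(24411, 40901)) = Mul(Add(Mul(21768, Pow(Add(-9501, Add(-4032, 6943)), -1)), -50087), 65312) = Mul(Add(Mul(21768, Pow(Add(-9501, 2911), -1)), -50087), 65312) = Mul(Add(Mul(21768, Pow(-6590, -1)), -50087), 65312) = Mul(Add(Mul(21768, Rational(-1, 6590)), -50087), 65312) = Mul(Add(Rational(-10884, 3295), -50087), 65312) = Mul(Rational(-165047549, 3295), 65312) = Rational(-10779585520288, 3295)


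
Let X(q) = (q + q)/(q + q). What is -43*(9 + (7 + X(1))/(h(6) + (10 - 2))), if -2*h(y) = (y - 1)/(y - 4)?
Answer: -11825/27 ≈ -437.96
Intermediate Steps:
h(y) = -(-1 + y)/(2*(-4 + y)) (h(y) = -(y - 1)/(2*(y - 4)) = -(-1 + y)/(2*(-4 + y)))
X(q) = 1 (X(q) = (2*q)/((2*q)) = (2*q)*(1/(2*q)) = 1)
-43*(9 + (7 + X(1))/(h(6) + (10 - 2))) = -43*(9 + (7 + 1)/((1 - 1*6)/(2*(-4 + 6)) + (10 - 2))) = -43*(9 + 8/((1/2)*(1 - 6)/2 + 8)) = -43*(9 + 8/((1/2)*(1/2)*(-5) + 8)) = -43*(9 + 8/(-5/4 + 8)) = -43*(9 + 8/(27/4)) = -43*(9 + 8*(4/27)) = -43*(9 + 32/27) = -43*275/27 = -11825/27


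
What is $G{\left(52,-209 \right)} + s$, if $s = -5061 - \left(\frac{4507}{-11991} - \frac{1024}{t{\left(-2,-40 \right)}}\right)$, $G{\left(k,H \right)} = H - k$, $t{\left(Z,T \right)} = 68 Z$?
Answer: $- \frac{1086331963}{203847} \approx -5329.2$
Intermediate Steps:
$s = - \frac{1033127896}{203847}$ ($s = -5061 - \left(\frac{4507}{-11991} - \frac{1024}{68 \left(-2\right)}\right) = -5061 - \left(4507 \left(- \frac{1}{11991}\right) - \frac{1024}{-136}\right) = -5061 - \left(- \frac{4507}{11991} - - \frac{128}{17}\right) = -5061 - \left(- \frac{4507}{11991} + \frac{128}{17}\right) = -5061 - \frac{1458229}{203847} = - \frac{1033127896}{203847} \approx -5068.2$)
$G{\left(52,-209 \right)} + s = \left(-209 - 52\right) - \frac{1033127896}{203847} = -261 - \frac{1033127896}{203847} = - \frac{1086331963}{203847}$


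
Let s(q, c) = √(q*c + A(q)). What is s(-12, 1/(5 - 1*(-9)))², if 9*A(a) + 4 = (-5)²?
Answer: 31/21 ≈ 1.4762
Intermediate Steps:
A(a) = 7/3 (A(a) = -4/9 + (⅑)*(-5)² = -4/9 + (⅑)*25 = -4/9 + 25/9 = 7/3)
s(q, c) = √(7/3 + c*q) (s(q, c) = √(q*c + 7/3) = √(c*q + 7/3) = √(7/3 + c*q))
s(-12, 1/(5 - 1*(-9)))² = (√(21 + 9*(-12)/(5 - 1*(-9)))/3)² = (√(21 + 9*(-12)/(5 + 9))/3)² = (√(21 + 9*(-12)/14)/3)² = (√(21 + 9*(1/14)*(-12))/3)² = (√(21 - 54/7)/3)² = (√(93/7)/3)² = ((√651/7)/3)² = (√651/21)² = 31/21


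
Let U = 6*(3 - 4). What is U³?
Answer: -216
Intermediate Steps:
U = -6 (U = 6*(-1) = -6)
U³ = (-6)³ = -216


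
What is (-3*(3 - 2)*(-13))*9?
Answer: 351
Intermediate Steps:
(-3*(3 - 2)*(-13))*9 = (-3*1*(-13))*9 = -3*(-13)*9 = 39*9 = 351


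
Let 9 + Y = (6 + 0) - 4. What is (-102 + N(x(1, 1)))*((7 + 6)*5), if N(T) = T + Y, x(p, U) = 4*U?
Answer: -6825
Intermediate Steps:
Y = -7 (Y = -9 + ((6 + 0) - 4) = -9 + (6 - 4) = -9 + 2 = -7)
N(T) = -7 + T (N(T) = T - 7 = -7 + T)
(-102 + N(x(1, 1)))*((7 + 6)*5) = (-102 + (-7 + 4*1))*((7 + 6)*5) = (-102 + (-7 + 4))*(13*5) = (-102 - 3)*65 = -105*65 = -6825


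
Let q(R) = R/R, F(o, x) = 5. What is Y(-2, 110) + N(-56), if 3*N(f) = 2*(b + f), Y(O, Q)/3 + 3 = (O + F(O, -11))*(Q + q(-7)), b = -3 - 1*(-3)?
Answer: 2858/3 ≈ 952.67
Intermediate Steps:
q(R) = 1
b = 0 (b = -3 + 3 = 0)
Y(O, Q) = -9 + 3*(1 + Q)*(5 + O) (Y(O, Q) = -9 + 3*((O + 5)*(Q + 1)) = -9 + 3*((5 + O)*(1 + Q)) = -9 + 3*((1 + Q)*(5 + O)) = -9 + 3*(1 + Q)*(5 + O))
N(f) = 2*f/3 (N(f) = (2*(0 + f))/3 = (2*f)/3 = 2*f/3)
Y(-2, 110) + N(-56) = (6 + 3*(-2) + 15*110 + 3*(-2)*110) + (⅔)*(-56) = (6 - 6 + 1650 - 660) - 112/3 = 990 - 112/3 = 2858/3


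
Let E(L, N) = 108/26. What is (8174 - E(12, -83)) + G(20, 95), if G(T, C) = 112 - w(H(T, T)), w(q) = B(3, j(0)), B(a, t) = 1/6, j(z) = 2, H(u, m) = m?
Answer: 645971/78 ≈ 8281.7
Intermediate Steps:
B(a, t) = ⅙
w(q) = ⅙
E(L, N) = 54/13 (E(L, N) = 108*(1/26) = 54/13)
G(T, C) = 671/6 (G(T, C) = 112 - 1*⅙ = 112 - ⅙ = 671/6)
(8174 - E(12, -83)) + G(20, 95) = (8174 - 1*54/13) + 671/6 = (8174 - 54/13) + 671/6 = 106208/13 + 671/6 = 645971/78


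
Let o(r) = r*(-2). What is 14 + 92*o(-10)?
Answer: 1854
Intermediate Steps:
o(r) = -2*r
14 + 92*o(-10) = 14 + 92*(-2*(-10)) = 14 + 92*20 = 14 + 1840 = 1854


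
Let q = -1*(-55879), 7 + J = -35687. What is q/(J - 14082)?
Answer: -3287/2928 ≈ -1.1226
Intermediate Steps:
J = -35694 (J = -7 - 35687 = -35694)
q = 55879
q/(J - 14082) = 55879/(-35694 - 14082) = 55879/(-49776) = 55879*(-1/49776) = -3287/2928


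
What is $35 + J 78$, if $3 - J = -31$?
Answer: $2687$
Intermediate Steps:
$J = 34$ ($J = 3 - -31 = 3 + 31 = 34$)
$35 + J 78 = 35 + 34 \cdot 78 = 35 + 2652 = 2687$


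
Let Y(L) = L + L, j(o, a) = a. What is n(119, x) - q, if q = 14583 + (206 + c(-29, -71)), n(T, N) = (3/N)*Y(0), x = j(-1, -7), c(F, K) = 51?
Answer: -14840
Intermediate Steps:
x = -7
Y(L) = 2*L
n(T, N) = 0 (n(T, N) = (3/N)*(2*0) = (3/N)*0 = 0)
q = 14840 (q = 14583 + (206 + 51) = 14583 + 257 = 14840)
n(119, x) - q = 0 - 1*14840 = 0 - 14840 = -14840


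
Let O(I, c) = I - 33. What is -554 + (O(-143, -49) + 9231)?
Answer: 8501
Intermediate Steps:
O(I, c) = -33 + I
-554 + (O(-143, -49) + 9231) = -554 + ((-33 - 143) + 9231) = -554 + (-176 + 9231) = -554 + 9055 = 8501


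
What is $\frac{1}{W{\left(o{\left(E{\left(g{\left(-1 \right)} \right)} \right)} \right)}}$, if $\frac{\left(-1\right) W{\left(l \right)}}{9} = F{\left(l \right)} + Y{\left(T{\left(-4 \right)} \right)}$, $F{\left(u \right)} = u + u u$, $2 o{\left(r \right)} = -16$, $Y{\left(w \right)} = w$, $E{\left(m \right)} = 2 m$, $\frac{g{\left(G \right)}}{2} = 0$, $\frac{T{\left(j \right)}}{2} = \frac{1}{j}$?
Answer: $- \frac{2}{999} \approx -0.002002$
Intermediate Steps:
$T{\left(j \right)} = \frac{2}{j}$
$g{\left(G \right)} = 0$ ($g{\left(G \right)} = 2 \cdot 0 = 0$)
$o{\left(r \right)} = -8$ ($o{\left(r \right)} = \frac{1}{2} \left(-16\right) = -8$)
$F{\left(u \right)} = u + u^{2}$
$W{\left(l \right)} = \frac{9}{2} - 9 l \left(1 + l\right)$ ($W{\left(l \right)} = - 9 \left(l \left(1 + l\right) + \frac{2}{-4}\right) = - 9 \left(l \left(1 + l\right) + 2 \left(- \frac{1}{4}\right)\right) = - 9 \left(l \left(1 + l\right) - \frac{1}{2}\right) = - 9 \left(- \frac{1}{2} + l \left(1 + l\right)\right) = \frac{9}{2} - 9 l \left(1 + l\right)$)
$\frac{1}{W{\left(o{\left(E{\left(g{\left(-1 \right)} \right)} \right)} \right)}} = \frac{1}{\frac{9}{2} - - 72 \left(1 - 8\right)} = \frac{1}{\frac{9}{2} - \left(-72\right) \left(-7\right)} = \frac{1}{\frac{9}{2} - 504} = \frac{1}{- \frac{999}{2}} = - \frac{2}{999}$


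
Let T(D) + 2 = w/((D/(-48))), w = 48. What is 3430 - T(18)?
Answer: 3560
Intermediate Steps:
T(D) = -2 - 2304/D (T(D) = -2 + 48/((D/(-48))) = -2 + 48/((D*(-1/48))) = -2 + 48/((-D/48)) = -2 + 48*(-48/D) = -2 - 2304/D)
3430 - T(18) = 3430 - (-2 - 2304/18) = 3430 - (-2 - 2304*1/18) = 3430 - (-2 - 128) = 3430 - 1*(-130) = 3430 + 130 = 3560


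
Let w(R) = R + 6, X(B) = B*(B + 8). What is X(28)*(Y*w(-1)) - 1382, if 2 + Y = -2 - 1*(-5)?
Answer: 3658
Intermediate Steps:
X(B) = B*(8 + B)
w(R) = 6 + R
Y = 1 (Y = -2 + (-2 - 1*(-5)) = -2 + (-2 + 5) = -2 + 3 = 1)
X(28)*(Y*w(-1)) - 1382 = (28*(8 + 28))*(1*(6 - 1)) - 1382 = (28*36)*(1*5) - 1382 = 1008*5 - 1382 = 5040 - 1382 = 3658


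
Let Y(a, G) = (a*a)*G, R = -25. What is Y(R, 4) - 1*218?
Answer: 2282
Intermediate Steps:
Y(a, G) = G*a² (Y(a, G) = a²*G = G*a²)
Y(R, 4) - 1*218 = 4*(-25)² - 1*218 = 4*625 - 218 = 2500 - 218 = 2282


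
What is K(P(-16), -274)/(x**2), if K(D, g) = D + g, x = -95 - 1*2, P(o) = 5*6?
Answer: -244/9409 ≈ -0.025933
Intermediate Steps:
P(o) = 30
x = -97 (x = -95 - 2 = -97)
K(P(-16), -274)/(x**2) = (30 - 274)/((-97)**2) = -244/9409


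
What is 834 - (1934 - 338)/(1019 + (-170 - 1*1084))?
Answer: 197586/235 ≈ 840.79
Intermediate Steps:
834 - (1934 - 338)/(1019 + (-170 - 1*1084)) = 834 - 1596/(1019 + (-170 - 1084)) = 834 - 1596/(1019 - 1254) = 834 - 1596/(-235) = 834 - 1596*(-1)/235 = 834 - 1*(-1596/235) = 834 + 1596/235 = 197586/235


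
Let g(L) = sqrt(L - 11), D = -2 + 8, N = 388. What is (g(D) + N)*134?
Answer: 51992 + 134*I*sqrt(5) ≈ 51992.0 + 299.63*I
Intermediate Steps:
D = 6
g(L) = sqrt(-11 + L)
(g(D) + N)*134 = (sqrt(-11 + 6) + 388)*134 = (sqrt(-5) + 388)*134 = (I*sqrt(5) + 388)*134 = (388 + I*sqrt(5))*134 = 51992 + 134*I*sqrt(5)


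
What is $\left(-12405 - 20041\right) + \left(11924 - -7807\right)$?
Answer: $-12715$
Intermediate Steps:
$\left(-12405 - 20041\right) + \left(11924 - -7807\right) = -32446 + \left(11924 + 7807\right) = -32446 + 19731 = -12715$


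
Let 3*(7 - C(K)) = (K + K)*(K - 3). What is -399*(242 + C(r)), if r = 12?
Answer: -70623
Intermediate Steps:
C(K) = 7 - 2*K*(-3 + K)/3 (C(K) = 7 - (K + K)*(K - 3)/3 = 7 - 2*K*(-3 + K)/3)
-399*(242 + C(r)) = -399*(242 + (7 + 2*12 - ⅔*12²)) = -399*(242 + (7 + 24 - ⅔*144)) = -399*(242 + (7 + 24 - 96)) = -399*(242 - 65) = -399*177 = -70623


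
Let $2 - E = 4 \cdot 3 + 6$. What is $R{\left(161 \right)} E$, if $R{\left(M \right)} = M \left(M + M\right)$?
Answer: $-829472$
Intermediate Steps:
$R{\left(M \right)} = 2 M^{2}$ ($R{\left(M \right)} = M 2 M = 2 M^{2}$)
$E = -16$ ($E = 2 - \left(4 \cdot 3 + 6\right) = 2 - \left(12 + 6\right) = 2 - 18 = -16$)
$R{\left(161 \right)} E = 2 \cdot 161^{2} \left(-16\right) = 2 \cdot 25921 \left(-16\right) = 51842 \left(-16\right) = -829472$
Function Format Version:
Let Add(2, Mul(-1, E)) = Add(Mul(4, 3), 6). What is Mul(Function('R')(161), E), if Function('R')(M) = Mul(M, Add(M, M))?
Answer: -829472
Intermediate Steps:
Function('R')(M) = Mul(2, Pow(M, 2)) (Function('R')(M) = Mul(M, Mul(2, M)) = Mul(2, Pow(M, 2)))
E = -16 (E = Add(2, Mul(-1, Add(Mul(4, 3), 6))) = Add(2, Mul(-1, Add(12, 6))) = Add(2, Mul(-1, 18)) = Add(2, -18) = -16)
Mul(Function('R')(161), E) = Mul(Mul(2, Pow(161, 2)), -16) = Mul(Mul(2, 25921), -16) = Mul(51842, -16) = -829472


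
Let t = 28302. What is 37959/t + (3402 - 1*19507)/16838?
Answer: 15279161/39712423 ≈ 0.38475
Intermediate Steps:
37959/t + (3402 - 1*19507)/16838 = 37959/28302 + (3402 - 1*19507)/16838 = 37959*(1/28302) + (3402 - 19507)*(1/16838) = 12653/9434 - 16105*1/16838 = 12653/9434 - 16105/16838 = 15279161/39712423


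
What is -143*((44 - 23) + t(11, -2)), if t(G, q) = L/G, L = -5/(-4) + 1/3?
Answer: -36283/12 ≈ -3023.6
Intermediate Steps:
L = 19/12 (L = -5*(-1/4) + 1*(1/3) = 5/4 + 1/3 = 19/12 ≈ 1.5833)
t(G, q) = 19/(12*G)
-143*((44 - 23) + t(11, -2)) = -143*((44 - 23) + (19/12)/11) = -143*(21 + (19/12)*(1/11)) = -143*(21 + 19/132) = -143*2791/132 = -36283/12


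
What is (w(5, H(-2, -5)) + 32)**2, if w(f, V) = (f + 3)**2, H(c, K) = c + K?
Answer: 9216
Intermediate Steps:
H(c, K) = K + c
w(f, V) = (3 + f)**2
(w(5, H(-2, -5)) + 32)**2 = ((3 + 5)**2 + 32)**2 = (8**2 + 32)**2 = (64 + 32)**2 = 96**2 = 9216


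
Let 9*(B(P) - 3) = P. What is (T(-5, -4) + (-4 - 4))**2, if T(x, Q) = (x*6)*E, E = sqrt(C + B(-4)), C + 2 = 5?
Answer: 5064 + 800*sqrt(2) ≈ 6195.4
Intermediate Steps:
C = 3 (C = -2 + 5 = 3)
B(P) = 3 + P/9
E = 5*sqrt(2)/3 (E = sqrt(3 + (3 + (1/9)*(-4))) = sqrt(3 + (3 - 4/9)) = sqrt(3 + 23/9) = sqrt(50/9) = 5*sqrt(2)/3 ≈ 2.3570)
T(x, Q) = 10*x*sqrt(2) (T(x, Q) = (x*6)*(5*sqrt(2)/3) = (6*x)*(5*sqrt(2)/3) = 10*x*sqrt(2))
(T(-5, -4) + (-4 - 4))**2 = (10*(-5)*sqrt(2) + (-4 - 4))**2 = (-50*sqrt(2) - 8)**2 = (-8 - 50*sqrt(2))**2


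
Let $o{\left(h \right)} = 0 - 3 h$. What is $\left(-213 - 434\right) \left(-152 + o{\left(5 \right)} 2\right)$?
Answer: $117754$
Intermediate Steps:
$o{\left(h \right)} = - 3 h$
$\left(-213 - 434\right) \left(-152 + o{\left(5 \right)} 2\right) = \left(-213 - 434\right) \left(-152 + \left(-3\right) 5 \cdot 2\right) = - 647 \left(-152 - 30\right) = \left(-647\right) \left(-182\right) = 117754$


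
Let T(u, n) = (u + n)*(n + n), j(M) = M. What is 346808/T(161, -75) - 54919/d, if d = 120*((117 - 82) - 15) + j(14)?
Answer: -386412403/7785150 ≈ -49.635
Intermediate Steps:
T(u, n) = 2*n*(n + u) (T(u, n) = (n + u)*(2*n) = 2*n*(n + u))
d = 2414 (d = 120*((117 - 82) - 15) + 14 = 120*(35 - 15) + 14 = 120*20 + 14 = 2400 + 14 = 2414)
346808/T(161, -75) - 54919/d = 346808/((2*(-75)*(-75 + 161))) - 54919/2414 = 346808/((2*(-75)*86)) - 54919*1/2414 = 346808/(-12900) - 54919/2414 = 346808*(-1/12900) - 54919/2414 = -86702/3225 - 54919/2414 = -386412403/7785150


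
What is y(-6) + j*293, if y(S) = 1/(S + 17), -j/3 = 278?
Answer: -2687981/11 ≈ -2.4436e+5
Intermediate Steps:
j = -834 (j = -3*278 = -834)
y(S) = 1/(17 + S)
y(-6) + j*293 = 1/(17 - 6) - 834*293 = 1/11 - 244362 = -2687981/11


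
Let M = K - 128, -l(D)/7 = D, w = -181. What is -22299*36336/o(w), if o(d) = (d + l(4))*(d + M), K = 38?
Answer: -810256464/56639 ≈ -14306.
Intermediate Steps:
l(D) = -7*D
M = -90 (M = 38 - 128 = -90)
o(d) = (-90 + d)*(-28 + d) (o(d) = (d - 7*4)*(d - 90) = (d - 28)*(-90 + d) = (-28 + d)*(-90 + d) = (-90 + d)*(-28 + d))
-22299*36336/o(w) = -22299*36336/(2520 + (-181)² - 118*(-181)) = -22299*36336/(2520 + 32761 + 21358) = -22299/(56639*(1/36336)) = -22299/56639/36336 = -22299*36336/56639 = -810256464/56639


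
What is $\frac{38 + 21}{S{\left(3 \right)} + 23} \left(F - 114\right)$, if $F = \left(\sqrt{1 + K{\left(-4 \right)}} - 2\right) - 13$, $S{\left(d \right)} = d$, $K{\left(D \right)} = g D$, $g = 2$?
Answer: $- \frac{7611}{26} + \frac{59 i \sqrt{7}}{26} \approx -292.73 + 6.0038 i$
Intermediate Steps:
$K{\left(D \right)} = 2 D$
$F = -15 + i \sqrt{7}$ ($F = \left(\sqrt{1 + 2 \left(-4\right)} - 2\right) - 13 = \left(\sqrt{1 - 8} - 2\right) - 13 = \left(\sqrt{-7} - 2\right) - 13 = \left(i \sqrt{7} - 2\right) - 13 = \left(-2 + i \sqrt{7}\right) - 13 = -15 + i \sqrt{7} \approx -15.0 + 2.6458 i$)
$\frac{38 + 21}{S{\left(3 \right)} + 23} \left(F - 114\right) = \frac{38 + 21}{3 + 23} \left(\left(-15 + i \sqrt{7}\right) - 114\right) = \frac{59}{26} \left(-129 + i \sqrt{7}\right) = 59 \cdot \frac{1}{26} \left(-129 + i \sqrt{7}\right) = \frac{59 \left(-129 + i \sqrt{7}\right)}{26} = - \frac{7611}{26} + \frac{59 i \sqrt{7}}{26}$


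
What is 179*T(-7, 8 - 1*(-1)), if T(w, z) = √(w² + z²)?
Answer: 179*√130 ≈ 2040.9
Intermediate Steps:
179*T(-7, 8 - 1*(-1)) = 179*√((-7)² + (8 - 1*(-1))²) = 179*√(49 + (8 + 1)²) = 179*√(49 + 9²) = 179*√(49 + 81) = 179*√130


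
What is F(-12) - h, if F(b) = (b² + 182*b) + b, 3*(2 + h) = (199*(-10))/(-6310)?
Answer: -3880849/1893 ≈ -2050.1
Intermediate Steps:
h = -3587/1893 (h = -2 + ((199*(-10))/(-6310))/3 = -2 + (-1990*(-1/6310))/3 = -2 + (⅓)*(199/631) = -2 + 199/1893 = -3587/1893 ≈ -1.8949)
F(b) = b² + 183*b
F(-12) - h = -12*(183 - 12) - 1*(-3587/1893) = -12*171 + 3587/1893 = -2052 + 3587/1893 = -3880849/1893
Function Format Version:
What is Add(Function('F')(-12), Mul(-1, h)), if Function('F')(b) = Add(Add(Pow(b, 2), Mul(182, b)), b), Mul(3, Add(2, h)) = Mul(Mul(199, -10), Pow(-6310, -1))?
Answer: Rational(-3880849, 1893) ≈ -2050.1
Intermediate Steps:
h = Rational(-3587, 1893) (h = Add(-2, Mul(Rational(1, 3), Mul(Mul(199, -10), Pow(-6310, -1)))) = Add(-2, Mul(Rational(1, 3), Mul(-1990, Rational(-1, 6310)))) = Add(-2, Mul(Rational(1, 3), Rational(199, 631))) = Add(-2, Rational(199, 1893)) = Rational(-3587, 1893) ≈ -1.8949)
Function('F')(b) = Add(Pow(b, 2), Mul(183, b))
Add(Function('F')(-12), Mul(-1, h)) = Add(Mul(-12, Add(183, -12)), Mul(-1, Rational(-3587, 1893))) = Add(Mul(-12, 171), Rational(3587, 1893)) = Add(-2052, Rational(3587, 1893)) = Rational(-3880849, 1893)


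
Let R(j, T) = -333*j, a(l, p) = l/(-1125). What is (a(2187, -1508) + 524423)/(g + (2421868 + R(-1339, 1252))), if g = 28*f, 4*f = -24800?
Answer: 65552632/336769375 ≈ 0.19465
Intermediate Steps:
f = -6200 (f = (¼)*(-24800) = -6200)
a(l, p) = -l/1125 (a(l, p) = l*(-1/1125) = -l/1125)
g = -173600 (g = 28*(-6200) = -173600)
(a(2187, -1508) + 524423)/(g + (2421868 + R(-1339, 1252))) = (-1/1125*2187 + 524423)/(-173600 + (2421868 - 333*(-1339))) = (-243/125 + 524423)/(-173600 + (2421868 + 445887)) = 65552632/(125*(-173600 + 2867755)) = (65552632/125)/2694155 = (65552632/125)*(1/2694155) = 65552632/336769375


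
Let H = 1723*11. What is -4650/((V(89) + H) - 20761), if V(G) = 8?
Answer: 31/12 ≈ 2.5833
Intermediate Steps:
H = 18953
-4650/((V(89) + H) - 20761) = -4650/((8 + 18953) - 20761) = -4650/(18961 - 20761) = -4650/(-1800) = -4650*(-1/1800) = 31/12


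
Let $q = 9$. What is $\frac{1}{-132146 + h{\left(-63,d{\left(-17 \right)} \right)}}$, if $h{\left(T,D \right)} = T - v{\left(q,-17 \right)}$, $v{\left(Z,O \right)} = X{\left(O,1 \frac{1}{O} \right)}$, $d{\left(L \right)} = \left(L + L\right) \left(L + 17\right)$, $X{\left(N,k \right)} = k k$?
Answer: $- \frac{289}{38208402} \approx -7.5638 \cdot 10^{-6}$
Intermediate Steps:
$X{\left(N,k \right)} = k^{2}$
$d{\left(L \right)} = 2 L \left(17 + L\right)$
$v{\left(Z,O \right)} = \frac{1}{O^{2}}$ ($v{\left(Z,O \right)} = \left(1 \frac{1}{O}\right)^{2} = \left(\frac{1}{O}\right)^{2} = \frac{1}{O^{2}}$)
$h{\left(T,D \right)} = - \frac{1}{289} + T$ ($h{\left(T,D \right)} = T - \frac{1}{289} = - \frac{1}{289} + T$)
$\frac{1}{-132146 + h{\left(-63,d{\left(-17 \right)} \right)}} = \frac{1}{-132146 - \frac{18208}{289}} = \frac{1}{- \frac{38208402}{289}} = - \frac{289}{38208402}$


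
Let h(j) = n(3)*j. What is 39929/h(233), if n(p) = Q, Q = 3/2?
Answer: 79858/699 ≈ 114.25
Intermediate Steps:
Q = 3/2 (Q = 3*(1/2) = 3/2 ≈ 1.5000)
n(p) = 3/2
h(j) = 3*j/2
39929/h(233) = 39929/(((3/2)*233)) = 39929/(699/2) = 39929*(2/699) = 79858/699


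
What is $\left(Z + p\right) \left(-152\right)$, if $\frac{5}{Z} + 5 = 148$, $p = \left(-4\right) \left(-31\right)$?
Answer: $- \frac{2696024}{143} \approx -18853.0$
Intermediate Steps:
$p = 124$
$Z = \frac{5}{143}$ ($Z = \frac{5}{-5 + 148} = \frac{5}{143} \approx 0.034965$)
$\left(Z + p\right) \left(-152\right) = \left(\frac{5}{143} + 124\right) \left(-152\right) = \frac{17737}{143} \left(-152\right) = - \frac{2696024}{143}$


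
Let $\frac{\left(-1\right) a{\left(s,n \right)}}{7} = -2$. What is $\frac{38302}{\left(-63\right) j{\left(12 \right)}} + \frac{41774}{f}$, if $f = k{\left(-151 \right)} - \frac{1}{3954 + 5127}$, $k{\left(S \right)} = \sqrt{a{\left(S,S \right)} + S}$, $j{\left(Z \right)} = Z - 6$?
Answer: $- \frac{108216446883862}{1067627439081} - \frac{1722437285607 i \sqrt{137}}{5648822429} \approx -101.36 - 3569.0 i$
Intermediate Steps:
$a{\left(s,n \right)} = 14$ ($a{\left(s,n \right)} = \left(-7\right) \left(-2\right) = 14$)
$j{\left(Z \right)} = -6 + Z$ ($j{\left(Z \right)} = Z - 6 = -6 + Z$)
$k{\left(S \right)} = \sqrt{14 + S}$
$f = - \frac{1}{9081} + i \sqrt{137}$ ($f = \sqrt{14 - 151} - \frac{1}{3954 + 5127} = \sqrt{-137} - \frac{1}{9081} = i \sqrt{137} - \frac{1}{9081} = - \frac{1}{9081} + i \sqrt{137} \approx -0.00011012 + 11.705 i$)
$\frac{38302}{\left(-63\right) j{\left(12 \right)}} + \frac{41774}{f} = \frac{38302}{\left(-63\right) \left(-6 + 12\right)} + \frac{41774}{- \frac{1}{9081} + i \sqrt{137}} = \frac{38302}{\left(-63\right) 6} + \frac{41774}{- \frac{1}{9081} + i \sqrt{137}} = \frac{38302}{-378} + \frac{41774}{- \frac{1}{9081} + i \sqrt{137}} = 38302 \left(- \frac{1}{378}\right) + \frac{41774}{- \frac{1}{9081} + i \sqrt{137}} = - \frac{19151}{189} + \frac{41774}{- \frac{1}{9081} + i \sqrt{137}}$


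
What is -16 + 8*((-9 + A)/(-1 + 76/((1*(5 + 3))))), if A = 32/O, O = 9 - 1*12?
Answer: -1760/51 ≈ -34.510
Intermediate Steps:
O = -3 (O = 9 - 12 = -3)
A = -32/3 (A = 32/(-3) = 32*(-⅓) = -32/3 ≈ -10.667)
-16 + 8*((-9 + A)/(-1 + 76/((1*(5 + 3))))) = -16 + 8*((-9 - 32/3)/(-1 + 76/((1*(5 + 3))))) = -16 + 8*(-59/(3*(-1 + 76/((1*8))))) = -16 + 8*(-59/(3*(-1 + 76/8))) = -16 + 8*(-59/(3*(-1 + 76*(⅛)))) = -16 + 8*(-59/(3*(-1 + 19/2))) = -16 + 8*(-59/(3*17/2)) = -16 + 8*(-59/3*2/17) = -16 + 8*(-118/51) = -16 - 944/51 = -1760/51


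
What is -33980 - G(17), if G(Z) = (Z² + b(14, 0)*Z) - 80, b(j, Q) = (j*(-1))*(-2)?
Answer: -34665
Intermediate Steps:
b(j, Q) = 2*j (b(j, Q) = -j*(-2) = 2*j)
G(Z) = -80 + Z² + 28*Z (G(Z) = (Z² + (2*14)*Z) - 80 = (Z² + 28*Z) - 80 = -80 + Z² + 28*Z)
-33980 - G(17) = -33980 - (-80 + 17² + 28*17) = -33980 - (-80 + 289 + 476) = -33980 - 1*685 = -33980 - 685 = -34665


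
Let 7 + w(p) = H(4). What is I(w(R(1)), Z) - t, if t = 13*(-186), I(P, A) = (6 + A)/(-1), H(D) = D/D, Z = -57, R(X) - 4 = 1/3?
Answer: 2469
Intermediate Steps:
R(X) = 13/3 (R(X) = 4 + 1/3 = 4 + ⅓ = 13/3)
H(D) = 1
w(p) = -6 (w(p) = -7 + 1 = -6)
I(P, A) = -6 - A (I(P, A) = (6 + A)*(-1) = -6 - A)
t = -2418
I(w(R(1)), Z) - t = (-6 - 1*(-57)) - 1*(-2418) = (-6 + 57) + 2418 = 51 + 2418 = 2469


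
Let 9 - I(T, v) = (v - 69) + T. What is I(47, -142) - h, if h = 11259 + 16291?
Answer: -27377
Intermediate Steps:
h = 27550
I(T, v) = 78 - T - v (I(T, v) = 9 - ((v - 69) + T) = 9 - ((-69 + v) + T) = 9 - (-69 + T + v) = 9 + (69 - T - v) = 78 - T - v)
I(47, -142) - h = (78 - 1*47 - 1*(-142)) - 1*27550 = (78 - 47 + 142) - 27550 = 173 - 27550 = -27377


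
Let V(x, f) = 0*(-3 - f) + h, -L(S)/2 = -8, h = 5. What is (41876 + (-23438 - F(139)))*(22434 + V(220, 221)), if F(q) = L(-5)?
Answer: 413371258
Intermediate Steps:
L(S) = 16 (L(S) = -2*(-8) = 16)
F(q) = 16
V(x, f) = 5 (V(x, f) = 0*(-3 - f) + 5 = 0 + 5 = 5)
(41876 + (-23438 - F(139)))*(22434 + V(220, 221)) = (41876 + (-23438 - 1*16))*(22434 + 5) = (41876 + (-23438 - 16))*22439 = (41876 - 23454)*22439 = 18422*22439 = 413371258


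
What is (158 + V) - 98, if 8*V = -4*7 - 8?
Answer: 111/2 ≈ 55.500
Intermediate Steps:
V = -9/2 (V = (-4*7 - 8)/8 = (-28 - 8)/8 = (⅛)*(-36) = -9/2 ≈ -4.5000)
(158 + V) - 98 = (158 - 9/2) - 98 = 307/2 - 98 = 111/2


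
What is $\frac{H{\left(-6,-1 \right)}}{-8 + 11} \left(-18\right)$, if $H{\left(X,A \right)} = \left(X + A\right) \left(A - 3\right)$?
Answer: $-168$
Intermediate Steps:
$H{\left(X,A \right)} = \left(-3 + A\right) \left(A + X\right)$ ($H{\left(X,A \right)} = \left(A + X\right) \left(-3 + A\right) = \left(-3 + A\right) \left(A + X\right)$)
$\frac{H{\left(-6,-1 \right)}}{-8 + 11} \left(-18\right) = \frac{\left(-1\right)^{2} - -3 - -18 - -6}{-8 + 11} \left(-18\right) = \frac{1 + 3 + 18 + 6}{3} \left(-18\right) = \frac{1}{3} \cdot 28 \left(-18\right) = \frac{28}{3} \left(-18\right) = -168$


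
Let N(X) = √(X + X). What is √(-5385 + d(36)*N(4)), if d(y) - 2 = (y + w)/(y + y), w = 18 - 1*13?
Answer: √(-193860 + 185*√2)/6 ≈ 73.333*I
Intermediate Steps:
N(X) = √2*√X (N(X) = √(2*X) = √2*√X)
w = 5 (w = 18 - 13 = 5)
d(y) = 2 + (5 + y)/(2*y) (d(y) = 2 + (y + 5)/(y + y) = 2 + (5 + y)/((2*y)) = 2 + (5 + y)*(1/(2*y)) = 2 + (5 + y)/(2*y))
√(-5385 + d(36)*N(4)) = √(-5385 + ((5/2)*(1 + 36)/36)*(√2*√4)) = √(-5385 + ((5/2)*(1/36)*37)*(√2*2)) = √(-5385 + 185*(2*√2)/72) = √(-5385 + 185*√2/36)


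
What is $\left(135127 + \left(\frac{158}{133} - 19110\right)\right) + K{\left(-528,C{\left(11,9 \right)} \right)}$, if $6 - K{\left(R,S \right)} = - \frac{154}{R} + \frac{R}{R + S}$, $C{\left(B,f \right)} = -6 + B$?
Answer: $\frac{193690463495}{1669416} \approx 1.1602 \cdot 10^{5}$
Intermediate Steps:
$K{\left(R,S \right)} = 6 + \frac{154}{R} - \frac{R}{R + S}$ ($K{\left(R,S \right)} = 6 - \left(- \frac{154}{R} + \frac{R}{R + S}\right) = 6 + \frac{154}{R} - \frac{R}{R + S}$)
$\left(135127 + \left(\frac{158}{133} - 19110\right)\right) + K{\left(-528,C{\left(11,9 \right)} \right)} = \left(135127 + \left(\frac{158}{133} - 19110\right)\right) + \frac{5 \left(-528\right)^{2} + 154 \left(-528\right) + 154 \left(-6 + 11\right) + 6 \left(-528\right) \left(-6 + 11\right)}{\left(-528\right) \left(-528 + \left(-6 + 11\right)\right)} = \left(135127 + \left(158 \cdot \frac{1}{133} - 19110\right)\right) - \frac{5 \cdot 278784 - 81312 + 154 \cdot 5 + 6 \left(-528\right) 5}{528 \left(-528 + 5\right)} = \left(135127 + \left(\frac{158}{133} - 19110\right)\right) - \frac{1393920 - 81312 + 770 - 15840}{528 \left(-523\right)} = \left(135127 - \frac{2541472}{133}\right) - \left(- \frac{1}{276144}\right) 1297538 = \frac{15430419}{133} + \frac{58979}{12552} = \frac{193690463495}{1669416}$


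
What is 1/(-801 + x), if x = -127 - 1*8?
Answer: -1/936 ≈ -0.0010684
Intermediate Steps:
x = -135 (x = -127 - 8 = -135)
1/(-801 + x) = 1/(-801 - 135) = 1/(-936) = -1/936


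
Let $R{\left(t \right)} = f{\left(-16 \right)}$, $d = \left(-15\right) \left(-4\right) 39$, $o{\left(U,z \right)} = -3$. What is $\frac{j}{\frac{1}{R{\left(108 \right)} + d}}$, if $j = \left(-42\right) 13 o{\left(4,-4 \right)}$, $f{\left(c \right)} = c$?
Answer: $3806712$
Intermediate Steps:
$d = 2340$ ($d = 60 \cdot 39 = 2340$)
$R{\left(t \right)} = -16$
$j = 1638$ ($j = \left(-42\right) 13 \left(-3\right) = \left(-546\right) \left(-3\right) = 1638$)
$\frac{j}{\frac{1}{R{\left(108 \right)} + d}} = \frac{1638}{\frac{1}{-16 + 2340}} = \frac{1638}{\frac{1}{2324}} = 1638 \frac{1}{\frac{1}{2324}} = 1638 \cdot 2324 = 3806712$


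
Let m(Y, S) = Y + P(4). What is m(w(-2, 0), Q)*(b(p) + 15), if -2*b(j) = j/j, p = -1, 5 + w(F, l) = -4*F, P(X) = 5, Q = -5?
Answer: 116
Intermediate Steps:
w(F, l) = -5 - 4*F
m(Y, S) = 5 + Y (m(Y, S) = Y + 5 = 5 + Y)
b(j) = -½ (b(j) = -j/(2*j) = -½*1 = -½)
m(w(-2, 0), Q)*(b(p) + 15) = (5 + (-5 - 4*(-2)))*(-½ + 15) = (5 + (-5 + 8))*(29/2) = (5 + 3)*(29/2) = 8*(29/2) = 116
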